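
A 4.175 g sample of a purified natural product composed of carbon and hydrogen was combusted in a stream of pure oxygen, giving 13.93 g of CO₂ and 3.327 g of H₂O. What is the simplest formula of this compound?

mol C = 13.93 g CO₂ ÷ 44.009 g/mol = 0.31653 mol
mol H = 2 × 3.327 g H₂O ÷ 18.015 g/mol = 0.36936 mol
Divide by the smallest (0.31653 mol): C 1.000, H 1.167
Multiplying each by 6 gives whole numbers: C 6.00, H 7.00

C6H7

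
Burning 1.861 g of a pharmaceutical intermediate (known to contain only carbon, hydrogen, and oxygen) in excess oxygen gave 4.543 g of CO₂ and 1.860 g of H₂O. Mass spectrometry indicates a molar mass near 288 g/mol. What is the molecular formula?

C16H32O4

mol C = 4.543 g CO₂ ÷ 44.009 g/mol = 0.10323 mol
mol H = 2 × 1.860 g H₂O ÷ 18.015 g/mol = 0.20649 mol
mass O = 1.861 − (1.2399 + 0.20815) = 0.41297 g → mol O = 0.41297 ÷ 15.999 = 0.025812 mol
Divide by the smallest (0.025812 mol): C 3.999, H 8.000, O 1.000
Empirical formula: C4H8O
Empirical-formula mass = 72.11 g/mol; 288 ÷ 72.11 ≈ 4, so the molecular formula is C16H32O4.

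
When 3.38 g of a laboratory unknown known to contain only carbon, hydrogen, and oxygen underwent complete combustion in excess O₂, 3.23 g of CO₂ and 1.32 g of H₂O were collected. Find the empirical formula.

CH2O2

mol C = 3.23 g CO₂ ÷ 44.009 g/mol = 0.07339 mol
mol H = 2 × 1.32 g H₂O ÷ 18.015 g/mol = 0.1465 mol
mass O = 3.38 − (0.8815 + 0.1477) = 2.351 g → mol O = 2.351 ÷ 15.999 = 0.1469 mol
Divide by the smallest (0.07339 mol): C 1.000, H 1.997, O 2.002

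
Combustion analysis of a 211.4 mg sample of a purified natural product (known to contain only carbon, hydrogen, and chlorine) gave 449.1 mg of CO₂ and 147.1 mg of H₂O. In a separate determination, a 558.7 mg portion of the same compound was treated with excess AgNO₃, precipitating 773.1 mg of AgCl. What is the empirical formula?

C5H8Cl

mol C = 0.4491 g CO₂ ÷ 44.009 g/mol = 0.010205 mol
mol H = 2 × 0.1471 g H₂O ÷ 18.015 g/mol = 0.016331 mol
From the AgCl data: mol Cl per gram of compound = (0.7731 ÷ 143.318) ÷ 0.5587 = 0.0096551 mol/g, so in the 0.2114 g combustion sample mol Cl = 0.0020411 mol
Divide by the smallest (0.0020411 mol): C 5.000, H 8.001, Cl 1.000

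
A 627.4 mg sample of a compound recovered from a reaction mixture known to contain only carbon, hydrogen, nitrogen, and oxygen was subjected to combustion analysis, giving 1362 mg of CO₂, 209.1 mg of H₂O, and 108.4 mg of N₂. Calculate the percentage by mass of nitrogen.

mol C = 1.362 g CO₂ ÷ 44.009 g/mol = 0.030948 mol
mol H = 2 × 0.2091 g H₂O ÷ 18.015 g/mol = 0.023214 mol
mol N = 2 × 0.1084 g N₂ ÷ 28.014 g/mol = 0.0077390 mol
mass O = 0.6274 − (0.37172 + 0.023400 + 0.10840) = 0.12388 g → mol O = 0.12388 ÷ 15.999 = 0.0077431 mol
mass % N = 0.10840 g ÷ 0.6274 g × 100%

17.28%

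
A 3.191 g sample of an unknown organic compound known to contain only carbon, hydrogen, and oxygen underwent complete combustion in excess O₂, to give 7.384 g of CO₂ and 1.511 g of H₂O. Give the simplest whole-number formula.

C8H8O3

mol C = 7.384 g CO₂ ÷ 44.009 g/mol = 0.16778 mol
mol H = 2 × 1.511 g H₂O ÷ 18.015 g/mol = 0.16775 mol
mass O = 3.191 − (2.0153 + 0.16909) = 1.0067 g → mol O = 1.0067 ÷ 15.999 = 0.062920 mol
Divide by the smallest (0.062920 mol): C 2.667, H 2.666, O 1.000
Multiplying each by 3 gives whole numbers: C 8.00, H 8.00, O 3.00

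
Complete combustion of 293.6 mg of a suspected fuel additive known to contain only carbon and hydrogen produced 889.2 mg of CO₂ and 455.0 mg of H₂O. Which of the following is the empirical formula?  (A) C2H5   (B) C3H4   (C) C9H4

(A) C2H5

mol C = 0.8892 g CO₂ ÷ 44.009 g/mol = 0.020205 mol
mol H = 2 × 0.4550 g H₂O ÷ 18.015 g/mol = 0.050513 mol
Divide by the smallest (0.020205 mol): C 1.000, H 2.500
Multiplying each by 2 gives whole numbers: C 2.00, H 5.00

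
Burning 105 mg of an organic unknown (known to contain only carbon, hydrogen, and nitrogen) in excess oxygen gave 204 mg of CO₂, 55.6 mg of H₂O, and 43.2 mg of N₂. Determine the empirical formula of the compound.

C3H4N2

mol C = 0.204 g CO₂ ÷ 44.009 g/mol = 0.004635 mol
mol H = 2 × 0.0556 g H₂O ÷ 18.015 g/mol = 0.006173 mol
mol N = 2 × 0.0432 g N₂ ÷ 28.014 g/mol = 0.003084 mol
Divide by the smallest (0.003084 mol): C 1.503, H 2.001, N 1.000
Multiplying each by 2 gives whole numbers: C 3.01, H 4.00, N 2.00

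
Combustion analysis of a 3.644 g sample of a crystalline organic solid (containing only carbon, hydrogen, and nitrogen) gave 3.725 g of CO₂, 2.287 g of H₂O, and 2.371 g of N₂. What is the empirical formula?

mol C = 3.725 g CO₂ ÷ 44.009 g/mol = 0.084642 mol
mol H = 2 × 2.287 g H₂O ÷ 18.015 g/mol = 0.25390 mol
mol N = 2 × 2.371 g N₂ ÷ 28.014 g/mol = 0.16927 mol
Divide by the smallest (0.084642 mol): C 1.000, H 3.000, N 2.000

CH3N2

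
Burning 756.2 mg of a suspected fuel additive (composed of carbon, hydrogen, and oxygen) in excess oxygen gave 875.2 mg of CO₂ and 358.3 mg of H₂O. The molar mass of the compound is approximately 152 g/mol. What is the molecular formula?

C4H8O6

mol C = 0.8752 g CO₂ ÷ 44.009 g/mol = 0.019887 mol
mol H = 2 × 0.3583 g H₂O ÷ 18.015 g/mol = 0.039778 mol
mass O = 0.7562 − (0.23886 + 0.040096) = 0.47724 g → mol O = 0.47724 ÷ 15.999 = 0.029830 mol
Divide by the smallest (0.019887 mol): C 1.000, H 2.000, O 1.500
Multiplying each by 2 gives whole numbers: C 2.00, H 4.00, O 3.00
Empirical formula: C2H4O3
Empirical-formula mass = 76.05 g/mol; 152 ÷ 76.05 ≈ 2, so the molecular formula is C4H8O6.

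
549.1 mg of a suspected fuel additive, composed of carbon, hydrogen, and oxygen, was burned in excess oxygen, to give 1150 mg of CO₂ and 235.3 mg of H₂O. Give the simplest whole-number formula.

mol C = 1.150 g CO₂ ÷ 44.009 g/mol = 0.026131 mol
mol H = 2 × 0.2353 g H₂O ÷ 18.015 g/mol = 0.026123 mol
mass O = 0.5491 − (0.31386 + 0.026332) = 0.20891 g → mol O = 0.20891 ÷ 15.999 = 0.013058 mol
Divide by the smallest (0.013058 mol): C 2.001, H 2.001, O 1.000

C2H2O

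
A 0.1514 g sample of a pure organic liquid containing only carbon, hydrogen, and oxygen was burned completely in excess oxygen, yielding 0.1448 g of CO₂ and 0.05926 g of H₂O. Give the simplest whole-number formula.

CH2O2

mol C = 0.1448 g CO₂ ÷ 44.009 g/mol = 0.0032902 mol
mol H = 2 × 0.05926 g H₂O ÷ 18.015 g/mol = 0.0065790 mol
mass O = 0.1514 − (0.039519 + 0.0066316) = 0.10525 g → mol O = 0.10525 ÷ 15.999 = 0.0065785 mol
Divide by the smallest (0.0032902 mol): C 1.000, H 2.000, O 1.999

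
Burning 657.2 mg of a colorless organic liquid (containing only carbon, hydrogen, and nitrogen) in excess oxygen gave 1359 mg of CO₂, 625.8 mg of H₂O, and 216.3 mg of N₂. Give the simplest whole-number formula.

C4H9N2

mol C = 1.359 g CO₂ ÷ 44.009 g/mol = 0.030880 mol
mol H = 2 × 0.6258 g H₂O ÷ 18.015 g/mol = 0.069475 mol
mol N = 2 × 0.2163 g N₂ ÷ 28.014 g/mol = 0.015442 mol
Divide by the smallest (0.015442 mol): C 2.000, H 4.499, N 1.000
Multiplying each by 2 gives whole numbers: C 4.00, H 9.00, N 2.00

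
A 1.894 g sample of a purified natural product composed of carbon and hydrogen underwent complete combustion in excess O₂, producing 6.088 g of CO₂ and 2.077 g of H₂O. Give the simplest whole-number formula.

C3H5

mol C = 6.088 g CO₂ ÷ 44.009 g/mol = 0.13834 mol
mol H = 2 × 2.077 g H₂O ÷ 18.015 g/mol = 0.23059 mol
Divide by the smallest (0.13834 mol): C 1.000, H 1.667
Multiplying each by 3 gives whole numbers: C 3.00, H 5.00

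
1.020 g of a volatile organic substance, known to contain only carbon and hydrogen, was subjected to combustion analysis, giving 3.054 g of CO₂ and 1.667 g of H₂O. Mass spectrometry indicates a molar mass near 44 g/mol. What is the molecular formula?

C3H8

mol C = 3.054 g CO₂ ÷ 44.009 g/mol = 0.069395 mol
mol H = 2 × 1.667 g H₂O ÷ 18.015 g/mol = 0.18507 mol
Divide by the smallest (0.069395 mol): C 1.000, H 2.667
Multiplying each by 3 gives whole numbers: C 3.00, H 8.00
Empirical formula: C3H8
Empirical-formula mass = 44.10 g/mol; 44 ÷ 44.10 ≈ 1, so the molecular formula is C3H8.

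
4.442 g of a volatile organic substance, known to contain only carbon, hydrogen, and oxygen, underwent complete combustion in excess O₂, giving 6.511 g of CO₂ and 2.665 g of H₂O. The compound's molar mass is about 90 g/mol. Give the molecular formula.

mol C = 6.511 g CO₂ ÷ 44.009 g/mol = 0.14795 mol
mol H = 2 × 2.665 g H₂O ÷ 18.015 g/mol = 0.29586 mol
mass O = 4.442 − (1.7770 + 0.29823) = 2.3668 g → mol O = 2.3668 ÷ 15.999 = 0.14793 mol
Divide by the smallest (0.14793 mol): C 1.000, H 2.000, O 1.000
Empirical formula: CH2O
Empirical-formula mass = 30.03 g/mol; 90 ÷ 30.03 ≈ 3, so the molecular formula is C3H6O3.

C3H6O3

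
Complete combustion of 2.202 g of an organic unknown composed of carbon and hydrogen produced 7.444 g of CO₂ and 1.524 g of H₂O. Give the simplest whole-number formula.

CH

mol C = 7.444 g CO₂ ÷ 44.009 g/mol = 0.16915 mol
mol H = 2 × 1.524 g H₂O ÷ 18.015 g/mol = 0.16919 mol
Divide by the smallest (0.16915 mol): C 1.000, H 1.000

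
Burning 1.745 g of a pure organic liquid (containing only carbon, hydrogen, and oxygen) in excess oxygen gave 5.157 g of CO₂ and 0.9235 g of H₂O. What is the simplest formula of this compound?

C8H7O

mol C = 5.157 g CO₂ ÷ 44.009 g/mol = 0.11718 mol
mol H = 2 × 0.9235 g H₂O ÷ 18.015 g/mol = 0.10253 mol
mass O = 1.745 − (1.4075 + 0.10335) = 0.23420 g → mol O = 0.23420 ÷ 15.999 = 0.014638 mol
Divide by the smallest (0.014638 mol): C 8.005, H 7.004, O 1.000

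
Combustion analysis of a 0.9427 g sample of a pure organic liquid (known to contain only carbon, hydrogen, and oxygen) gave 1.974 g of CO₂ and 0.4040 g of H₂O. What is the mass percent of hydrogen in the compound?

mol C = 1.974 g CO₂ ÷ 44.009 g/mol = 0.044854 mol
mol H = 2 × 0.4040 g H₂O ÷ 18.015 g/mol = 0.044852 mol
mass O = 0.9427 − (0.53875 + 0.045210) = 0.35874 g → mol O = 0.35874 ÷ 15.999 = 0.022423 mol
mass % H = 0.045210 g ÷ 0.9427 g × 100%

4.80%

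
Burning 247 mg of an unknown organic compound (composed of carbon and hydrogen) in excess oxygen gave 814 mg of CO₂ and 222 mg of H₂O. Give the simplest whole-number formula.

C3H4

mol C = 0.814 g CO₂ ÷ 44.009 g/mol = 0.01850 mol
mol H = 2 × 0.222 g H₂O ÷ 18.015 g/mol = 0.02465 mol
Divide by the smallest (0.01850 mol): C 1.000, H 1.332
Multiplying each by 3 gives whole numbers: C 3.00, H 4.00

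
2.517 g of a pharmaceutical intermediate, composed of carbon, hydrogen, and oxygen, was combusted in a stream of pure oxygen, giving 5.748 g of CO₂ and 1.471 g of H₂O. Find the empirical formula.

mol C = 5.748 g CO₂ ÷ 44.009 g/mol = 0.13061 mol
mol H = 2 × 1.471 g H₂O ÷ 18.015 g/mol = 0.16331 mol
mass O = 2.517 − (1.5688 + 0.16461) = 0.78363 g → mol O = 0.78363 ÷ 15.999 = 0.048980 mol
Divide by the smallest (0.048980 mol): C 2.667, H 3.334, O 1.000
Multiplying each by 3 gives whole numbers: C 8.00, H 10.00, O 3.00

C8H10O3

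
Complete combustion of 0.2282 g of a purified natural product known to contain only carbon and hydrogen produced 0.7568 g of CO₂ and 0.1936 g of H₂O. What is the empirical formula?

mol C = 0.7568 g CO₂ ÷ 44.009 g/mol = 0.017196 mol
mol H = 2 × 0.1936 g H₂O ÷ 18.015 g/mol = 0.021493 mol
Divide by the smallest (0.017196 mol): C 1.000, H 1.250
Multiplying each by 4 gives whole numbers: C 4.00, H 5.00

C4H5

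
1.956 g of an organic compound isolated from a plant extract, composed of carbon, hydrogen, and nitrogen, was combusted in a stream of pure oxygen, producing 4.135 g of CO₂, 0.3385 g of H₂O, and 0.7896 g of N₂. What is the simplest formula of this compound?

mol C = 4.135 g CO₂ ÷ 44.009 g/mol = 0.093958 mol
mol H = 2 × 0.3385 g H₂O ÷ 18.015 g/mol = 0.037580 mol
mol N = 2 × 0.7896 g N₂ ÷ 28.014 g/mol = 0.056372 mol
Divide by the smallest (0.037580 mol): C 2.500, H 1.000, N 1.500
Multiplying each by 2 gives whole numbers: C 5.00, H 2.00, N 3.00

C5H2N3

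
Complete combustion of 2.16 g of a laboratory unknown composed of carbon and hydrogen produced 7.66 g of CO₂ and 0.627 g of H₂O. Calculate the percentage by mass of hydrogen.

mol C = 7.66 g CO₂ ÷ 44.009 g/mol = 0.1741 mol
mol H = 2 × 0.627 g H₂O ÷ 18.015 g/mol = 0.06961 mol
mass % H = 0.07017 g ÷ 2.16 g × 100%

3.2%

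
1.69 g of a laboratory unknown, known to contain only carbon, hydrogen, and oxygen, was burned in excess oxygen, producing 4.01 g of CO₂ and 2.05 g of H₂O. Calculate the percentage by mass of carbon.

mol C = 4.01 g CO₂ ÷ 44.009 g/mol = 0.09112 mol
mol H = 2 × 2.05 g H₂O ÷ 18.015 g/mol = 0.2276 mol
mass O = 1.69 − (1.094 + 0.2294) = 0.3662 g → mol O = 0.3662 ÷ 15.999 = 0.02289 mol
mass % C = 1.094 g ÷ 1.69 g × 100%

64.8%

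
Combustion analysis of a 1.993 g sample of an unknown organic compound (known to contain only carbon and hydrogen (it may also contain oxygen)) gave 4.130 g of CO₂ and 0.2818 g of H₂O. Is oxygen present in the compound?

yes

mol C = 4.130 g CO₂ ÷ 44.009 g/mol = 0.093844 mol
mol H = 2 × 0.2818 g H₂O ÷ 18.015 g/mol = 0.031285 mol
C and H account for only 1.1587 g of the 1.993 g sample; the remaining 0.83430 g must be oxygen.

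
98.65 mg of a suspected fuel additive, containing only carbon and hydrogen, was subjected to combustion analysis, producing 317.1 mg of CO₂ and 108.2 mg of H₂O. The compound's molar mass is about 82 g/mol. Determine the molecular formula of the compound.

C6H10

mol C = 0.3171 g CO₂ ÷ 44.009 g/mol = 0.0072053 mol
mol H = 2 × 0.1082 g H₂O ÷ 18.015 g/mol = 0.012012 mol
Divide by the smallest (0.0072053 mol): C 1.000, H 1.667
Multiplying each by 3 gives whole numbers: C 3.00, H 5.00
Empirical formula: C3H5
Empirical-formula mass = 41.07 g/mol; 82 ÷ 41.07 ≈ 2, so the molecular formula is C6H10.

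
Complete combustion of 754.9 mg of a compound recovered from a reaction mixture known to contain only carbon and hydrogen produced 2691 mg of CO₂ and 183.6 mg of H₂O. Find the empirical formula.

mol C = 2.691 g CO₂ ÷ 44.009 g/mol = 0.061147 mol
mol H = 2 × 0.1836 g H₂O ÷ 18.015 g/mol = 0.020383 mol
Divide by the smallest (0.020383 mol): C 3.000, H 1.000

C3H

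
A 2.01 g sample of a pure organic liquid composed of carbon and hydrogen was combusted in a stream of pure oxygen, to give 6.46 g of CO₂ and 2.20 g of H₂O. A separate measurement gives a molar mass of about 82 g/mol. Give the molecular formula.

mol C = 6.46 g CO₂ ÷ 44.009 g/mol = 0.1468 mol
mol H = 2 × 2.20 g H₂O ÷ 18.015 g/mol = 0.2442 mol
Divide by the smallest (0.1468 mol): C 1.000, H 1.664
Multiplying each by 3 gives whole numbers: C 3.00, H 4.99
Empirical formula: C3H5
Empirical-formula mass = 41.07 g/mol; 82 ÷ 41.07 ≈ 2, so the molecular formula is C6H10.

C6H10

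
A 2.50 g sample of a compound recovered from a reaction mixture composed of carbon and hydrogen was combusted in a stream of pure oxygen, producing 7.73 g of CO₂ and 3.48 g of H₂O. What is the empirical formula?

mol C = 7.73 g CO₂ ÷ 44.009 g/mol = 0.1756 mol
mol H = 2 × 3.48 g H₂O ÷ 18.015 g/mol = 0.3863 mol
Divide by the smallest (0.1756 mol): C 1.000, H 2.200
Multiplying each by 5 gives whole numbers: C 5.00, H 11.00

C5H11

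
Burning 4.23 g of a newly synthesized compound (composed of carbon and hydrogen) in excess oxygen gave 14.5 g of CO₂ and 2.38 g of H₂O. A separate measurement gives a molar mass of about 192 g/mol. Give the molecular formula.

mol C = 14.5 g CO₂ ÷ 44.009 g/mol = 0.3295 mol
mol H = 2 × 2.38 g H₂O ÷ 18.015 g/mol = 0.2642 mol
Divide by the smallest (0.2642 mol): C 1.247, H 1.000
Multiplying each by 4 gives whole numbers: C 4.99, H 4.00
Empirical formula: C5H4
Empirical-formula mass = 64.09 g/mol; 192 ÷ 64.09 ≈ 3, so the molecular formula is C15H12.

C15H12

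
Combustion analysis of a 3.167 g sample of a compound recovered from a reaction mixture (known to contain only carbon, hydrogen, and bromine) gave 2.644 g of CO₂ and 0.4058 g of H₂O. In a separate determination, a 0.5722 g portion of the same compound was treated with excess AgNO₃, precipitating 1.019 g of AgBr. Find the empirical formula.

C4H3Br2

mol C = 2.644 g CO₂ ÷ 44.009 g/mol = 0.060079 mol
mol H = 2 × 0.4058 g H₂O ÷ 18.015 g/mol = 0.045051 mol
From the AgBr data: mol Br per gram of compound = (1.019 ÷ 187.772) ÷ 0.5722 = 0.0094841 mol/g, so in the 3.167 g combustion sample mol Br = 0.030036 mol
Divide by the smallest (0.030036 mol): C 2.000, H 1.500, Br 1.000
Multiplying each by 2 gives whole numbers: C 4.00, H 3.00, Br 2.00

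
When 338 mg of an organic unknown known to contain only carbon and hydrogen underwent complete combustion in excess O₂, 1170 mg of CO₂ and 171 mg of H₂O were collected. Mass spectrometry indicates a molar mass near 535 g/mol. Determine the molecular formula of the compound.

mol C = 1.17 g CO₂ ÷ 44.009 g/mol = 0.02659 mol
mol H = 2 × 0.171 g H₂O ÷ 18.015 g/mol = 0.01898 mol
Divide by the smallest (0.01898 mol): C 1.400, H 1.000
Multiplying each by 5 gives whole numbers: C 7.00, H 5.00
Empirical formula: C7H5
Empirical-formula mass = 89.12 g/mol; 535 ÷ 89.12 ≈ 6, so the molecular formula is C42H30.

C42H30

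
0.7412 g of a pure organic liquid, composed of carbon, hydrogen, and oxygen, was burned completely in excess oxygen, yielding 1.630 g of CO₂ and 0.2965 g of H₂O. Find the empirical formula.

C9H8O4

mol C = 1.630 g CO₂ ÷ 44.009 g/mol = 0.037038 mol
mol H = 2 × 0.2965 g H₂O ÷ 18.015 g/mol = 0.032917 mol
mass O = 0.7412 − (0.44486 + 0.033180) = 0.26316 g → mol O = 0.26316 ÷ 15.999 = 0.016448 mol
Divide by the smallest (0.016448 mol): C 2.252, H 2.001, O 1.000
Multiplying each by 4 gives whole numbers: C 9.01, H 8.00, O 4.00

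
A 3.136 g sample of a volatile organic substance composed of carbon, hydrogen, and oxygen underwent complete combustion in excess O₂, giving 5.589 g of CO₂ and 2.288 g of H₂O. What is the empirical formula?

mol C = 5.589 g CO₂ ÷ 44.009 g/mol = 0.12700 mol
mol H = 2 × 2.288 g H₂O ÷ 18.015 g/mol = 0.25401 mol
mass O = 3.136 − (1.5254 + 0.25604) = 1.3546 g → mol O = 1.3546 ÷ 15.999 = 0.084668 mol
Divide by the smallest (0.084668 mol): C 1.500, H 3.000, O 1.000
Multiplying each by 2 gives whole numbers: C 3.00, H 6.00, O 2.00

C3H6O2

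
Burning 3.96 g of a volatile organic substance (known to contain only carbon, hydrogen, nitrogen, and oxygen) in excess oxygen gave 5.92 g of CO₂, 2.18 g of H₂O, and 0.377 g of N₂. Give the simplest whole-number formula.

C5H9NO4

mol C = 5.92 g CO₂ ÷ 44.009 g/mol = 0.1345 mol
mol H = 2 × 2.18 g H₂O ÷ 18.015 g/mol = 0.2420 mol
mol N = 2 × 0.377 g N₂ ÷ 28.014 g/mol = 0.02692 mol
mass O = 3.96 − (1.616 + 0.2440 + 0.3770) = 1.723 g → mol O = 1.723 ÷ 15.999 = 0.1077 mol
Divide by the smallest (0.02692 mol): C 4.998, H 8.992, N 1.000, O 4.002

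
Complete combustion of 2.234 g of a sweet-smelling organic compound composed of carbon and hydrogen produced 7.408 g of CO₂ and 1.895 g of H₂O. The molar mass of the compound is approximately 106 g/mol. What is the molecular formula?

mol C = 7.408 g CO₂ ÷ 44.009 g/mol = 0.16833 mol
mol H = 2 × 1.895 g H₂O ÷ 18.015 g/mol = 0.21038 mol
Divide by the smallest (0.16833 mol): C 1.000, H 1.250
Multiplying each by 4 gives whole numbers: C 4.00, H 5.00
Empirical formula: C4H5
Empirical-formula mass = 53.08 g/mol; 106 ÷ 53.08 ≈ 2, so the molecular formula is C8H10.

C8H10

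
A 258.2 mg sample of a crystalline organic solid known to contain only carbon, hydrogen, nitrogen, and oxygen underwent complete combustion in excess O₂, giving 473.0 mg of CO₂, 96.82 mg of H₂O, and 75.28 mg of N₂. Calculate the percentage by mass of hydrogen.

mol C = 0.4730 g CO₂ ÷ 44.009 g/mol = 0.010748 mol
mol H = 2 × 0.09682 g H₂O ÷ 18.015 g/mol = 0.010749 mol
mol N = 2 × 0.07528 g N₂ ÷ 28.014 g/mol = 0.0053745 mol
mass O = 0.2582 − (0.12909 + 0.010835 + 0.075280) = 0.042993 g → mol O = 0.042993 ÷ 15.999 = 0.0026873 mol
mass % H = 0.010835 g ÷ 0.2582 g × 100%

4.20%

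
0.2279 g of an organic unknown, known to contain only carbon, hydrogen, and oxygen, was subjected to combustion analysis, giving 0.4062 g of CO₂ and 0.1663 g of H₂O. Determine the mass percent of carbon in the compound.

mol C = 0.4062 g CO₂ ÷ 44.009 g/mol = 0.0092299 mol
mol H = 2 × 0.1663 g H₂O ÷ 18.015 g/mol = 0.018462 mol
mass O = 0.2279 − (0.11086 + 0.018610) = 0.098429 g → mol O = 0.098429 ÷ 15.999 = 0.0061522 mol
mass % C = 0.11086 g ÷ 0.2279 g × 100%

48.64%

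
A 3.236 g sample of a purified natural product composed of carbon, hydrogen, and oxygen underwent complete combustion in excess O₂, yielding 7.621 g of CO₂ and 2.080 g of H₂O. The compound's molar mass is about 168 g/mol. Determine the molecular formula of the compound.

C9H12O3

mol C = 7.621 g CO₂ ÷ 44.009 g/mol = 0.17317 mol
mol H = 2 × 2.080 g H₂O ÷ 18.015 g/mol = 0.23092 mol
mass O = 3.236 − (2.0799 + 0.23277) = 0.92330 g → mol O = 0.92330 ÷ 15.999 = 0.057710 mol
Divide by the smallest (0.057710 mol): C 3.001, H 4.001, O 1.000
Empirical formula: C3H4O
Empirical-formula mass = 56.06 g/mol; 168 ÷ 56.06 ≈ 3, so the molecular formula is C9H12O3.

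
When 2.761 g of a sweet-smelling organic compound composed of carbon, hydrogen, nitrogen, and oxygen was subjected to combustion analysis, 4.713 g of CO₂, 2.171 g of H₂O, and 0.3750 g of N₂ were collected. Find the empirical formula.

C4H9NO2

mol C = 4.713 g CO₂ ÷ 44.009 g/mol = 0.10709 mol
mol H = 2 × 2.171 g H₂O ÷ 18.015 g/mol = 0.24102 mol
mol N = 2 × 0.3750 g N₂ ÷ 28.014 g/mol = 0.026772 mol
mass O = 2.761 − (1.2863 + 0.24295 + 0.37500) = 0.85677 g → mol O = 0.85677 ÷ 15.999 = 0.053552 mol
Divide by the smallest (0.026772 mol): C 4.000, H 9.003, N 1.000, O 2.000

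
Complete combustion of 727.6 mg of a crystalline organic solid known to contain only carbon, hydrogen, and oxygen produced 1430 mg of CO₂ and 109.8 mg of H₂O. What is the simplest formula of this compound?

mol C = 1.430 g CO₂ ÷ 44.009 g/mol = 0.032493 mol
mol H = 2 × 0.1098 g H₂O ÷ 18.015 g/mol = 0.012190 mol
mass O = 0.7276 − (0.39028 + 0.012287) = 0.32503 g → mol O = 0.32503 ÷ 15.999 = 0.020316 mol
Divide by the smallest (0.012190 mol): C 2.666, H 1.000, O 1.667
Multiplying each by 3 gives whole numbers: C 8.00, H 3.00, O 5.00

C8H3O5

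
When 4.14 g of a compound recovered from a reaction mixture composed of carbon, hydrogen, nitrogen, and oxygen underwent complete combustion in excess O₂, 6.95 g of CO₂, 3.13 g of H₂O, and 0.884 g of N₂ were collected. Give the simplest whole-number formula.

C5H11N2O2

mol C = 6.95 g CO₂ ÷ 44.009 g/mol = 0.1579 mol
mol H = 2 × 3.13 g H₂O ÷ 18.015 g/mol = 0.3475 mol
mol N = 2 × 0.884 g N₂ ÷ 28.014 g/mol = 0.06311 mol
mass O = 4.14 − (1.897 + 0.3503 + 0.8840) = 1.009 g → mol O = 1.009 ÷ 15.999 = 0.06306 mol
Divide by the smallest (0.06306 mol): C 2.504, H 5.510, N 1.001, O 1.000
Multiplying each by 2 gives whole numbers: C 5.01, H 11.02, N 2.00, O 2.00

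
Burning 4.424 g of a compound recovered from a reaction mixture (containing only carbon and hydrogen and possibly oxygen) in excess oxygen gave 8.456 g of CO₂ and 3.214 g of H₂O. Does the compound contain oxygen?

mol C = 8.456 g CO₂ ÷ 44.009 g/mol = 0.19214 mol
mol H = 2 × 3.214 g H₂O ÷ 18.015 g/mol = 0.35681 mol
C and H account for only 2.6675 g of the 4.424 g sample; the remaining 1.7565 g must be oxygen.

yes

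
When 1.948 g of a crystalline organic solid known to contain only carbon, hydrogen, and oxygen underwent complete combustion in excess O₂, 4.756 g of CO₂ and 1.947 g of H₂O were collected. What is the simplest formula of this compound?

mol C = 4.756 g CO₂ ÷ 44.009 g/mol = 0.10807 mol
mol H = 2 × 1.947 g H₂O ÷ 18.015 g/mol = 0.21615 mol
mass O = 1.948 − (1.2980 + 0.21788) = 0.43210 g → mol O = 0.43210 ÷ 15.999 = 0.027008 mol
Divide by the smallest (0.027008 mol): C 4.001, H 8.003, O 1.000

C4H8O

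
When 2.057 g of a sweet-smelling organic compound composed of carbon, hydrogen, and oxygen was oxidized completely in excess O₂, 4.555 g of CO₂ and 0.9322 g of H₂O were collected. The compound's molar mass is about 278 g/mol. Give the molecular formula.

C14H14O6

mol C = 4.555 g CO₂ ÷ 44.009 g/mol = 0.10350 mol
mol H = 2 × 0.9322 g H₂O ÷ 18.015 g/mol = 0.10349 mol
mass O = 2.057 − (1.2432 + 0.10432) = 0.70952 g → mol O = 0.70952 ÷ 15.999 = 0.044348 mol
Divide by the smallest (0.044348 mol): C 2.334, H 2.334, O 1.000
Multiplying each by 3 gives whole numbers: C 7.00, H 7.00, O 3.00
Empirical formula: C7H7O3
Empirical-formula mass = 139.13 g/mol; 278 ÷ 139.13 ≈ 2, so the molecular formula is C14H14O6.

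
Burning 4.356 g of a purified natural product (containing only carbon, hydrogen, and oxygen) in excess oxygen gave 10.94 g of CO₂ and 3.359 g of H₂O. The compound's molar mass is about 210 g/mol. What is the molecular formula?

C12H18O3

mol C = 10.94 g CO₂ ÷ 44.009 g/mol = 0.24859 mol
mol H = 2 × 3.359 g H₂O ÷ 18.015 g/mol = 0.37291 mol
mass O = 4.356 − (2.9858 + 0.37589) = 0.99434 g → mol O = 0.99434 ÷ 15.999 = 0.062150 mol
Divide by the smallest (0.062150 mol): C 4.000, H 6.000, O 1.000
Empirical formula: C4H6O
Empirical-formula mass = 70.09 g/mol; 210 ÷ 70.09 ≈ 3, so the molecular formula is C12H18O3.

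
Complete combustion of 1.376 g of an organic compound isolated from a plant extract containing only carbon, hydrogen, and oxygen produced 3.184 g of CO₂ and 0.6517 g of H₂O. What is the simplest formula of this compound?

C8H8O3

mol C = 3.184 g CO₂ ÷ 44.009 g/mol = 0.072349 mol
mol H = 2 × 0.6517 g H₂O ÷ 18.015 g/mol = 0.072351 mol
mass O = 1.376 − (0.86898 + 0.072930) = 0.43409 g → mol O = 0.43409 ÷ 15.999 = 0.027132 mol
Divide by the smallest (0.027132 mol): C 2.667, H 2.667, O 1.000
Multiplying each by 3 gives whole numbers: C 8.00, H 8.00, O 3.00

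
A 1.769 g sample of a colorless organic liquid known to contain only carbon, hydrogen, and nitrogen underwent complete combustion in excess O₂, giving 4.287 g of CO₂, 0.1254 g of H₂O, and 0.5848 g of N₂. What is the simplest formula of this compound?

mol C = 4.287 g CO₂ ÷ 44.009 g/mol = 0.097412 mol
mol H = 2 × 0.1254 g H₂O ÷ 18.015 g/mol = 0.013922 mol
mol N = 2 × 0.5848 g N₂ ÷ 28.014 g/mol = 0.041751 mol
Divide by the smallest (0.013922 mol): C 6.997, H 1.000, N 2.999

C7HN3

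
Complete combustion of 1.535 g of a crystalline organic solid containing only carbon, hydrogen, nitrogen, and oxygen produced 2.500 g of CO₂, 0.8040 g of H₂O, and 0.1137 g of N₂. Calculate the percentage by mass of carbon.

44.45%

mol C = 2.500 g CO₂ ÷ 44.009 g/mol = 0.056807 mol
mol H = 2 × 0.8040 g H₂O ÷ 18.015 g/mol = 0.089259 mol
mol N = 2 × 0.1137 g N₂ ÷ 28.014 g/mol = 0.0081174 mol
mass O = 1.535 − (0.68230 + 0.089973 + 0.11370) = 0.64902 g → mol O = 0.64902 ÷ 15.999 = 0.040566 mol
mass % C = 0.68230 g ÷ 1.535 g × 100%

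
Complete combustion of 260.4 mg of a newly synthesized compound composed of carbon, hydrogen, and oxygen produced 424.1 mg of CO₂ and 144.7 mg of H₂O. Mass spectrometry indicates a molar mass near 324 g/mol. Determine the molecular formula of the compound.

mol C = 0.4241 g CO₂ ÷ 44.009 g/mol = 0.0096367 mol
mol H = 2 × 0.1447 g H₂O ÷ 18.015 g/mol = 0.016064 mol
mass O = 0.2604 − (0.11575 + 0.016193) = 0.12846 g → mol O = 0.12846 ÷ 15.999 = 0.0080293 mol
Divide by the smallest (0.0080293 mol): C 1.200, H 2.001, O 1.000
Multiplying each by 5 gives whole numbers: C 6.00, H 10.00, O 5.00
Empirical formula: C6H10O5
Empirical-formula mass = 162.14 g/mol; 324 ÷ 162.14 ≈ 2, so the molecular formula is C12H20O10.

C12H20O10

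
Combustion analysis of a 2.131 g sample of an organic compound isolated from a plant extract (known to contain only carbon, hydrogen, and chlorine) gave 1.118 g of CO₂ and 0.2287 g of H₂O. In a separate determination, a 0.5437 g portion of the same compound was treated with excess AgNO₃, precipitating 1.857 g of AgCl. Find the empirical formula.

CHCl2

mol C = 1.118 g CO₂ ÷ 44.009 g/mol = 0.025404 mol
mol H = 2 × 0.2287 g H₂O ÷ 18.015 g/mol = 0.025390 mol
From the AgCl data: mol Cl per gram of compound = (1.857 ÷ 143.318) ÷ 0.5437 = 0.023832 mol/g, so in the 2.131 g combustion sample mol Cl = 0.050785 mol
Divide by the smallest (0.025390 mol): C 1.001, H 1.000, Cl 2.000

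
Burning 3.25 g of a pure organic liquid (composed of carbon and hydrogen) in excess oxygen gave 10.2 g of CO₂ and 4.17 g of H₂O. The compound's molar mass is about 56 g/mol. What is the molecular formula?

mol C = 10.2 g CO₂ ÷ 44.009 g/mol = 0.2318 mol
mol H = 2 × 4.17 g H₂O ÷ 18.015 g/mol = 0.4629 mol
Divide by the smallest (0.2318 mol): C 1.000, H 1.997
Empirical formula: CH2
Empirical-formula mass = 14.03 g/mol; 56 ÷ 14.03 ≈ 4, so the molecular formula is C4H8.

C4H8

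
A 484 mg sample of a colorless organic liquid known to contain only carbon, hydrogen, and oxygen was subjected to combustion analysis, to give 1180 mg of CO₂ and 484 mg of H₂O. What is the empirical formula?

mol C = 1.18 g CO₂ ÷ 44.009 g/mol = 0.02681 mol
mol H = 2 × 0.484 g H₂O ÷ 18.015 g/mol = 0.05373 mol
mass O = 0.484 − (0.3220 + 0.05416) = 0.1078 g → mol O = 0.1078 ÷ 15.999 = 0.006737 mol
Divide by the smallest (0.006737 mol): C 3.980, H 7.975, O 1.000

C4H8O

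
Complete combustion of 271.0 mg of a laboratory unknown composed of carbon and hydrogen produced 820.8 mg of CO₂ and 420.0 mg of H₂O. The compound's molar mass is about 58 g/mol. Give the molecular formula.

C4H10

mol C = 0.8208 g CO₂ ÷ 44.009 g/mol = 0.018651 mol
mol H = 2 × 0.4200 g H₂O ÷ 18.015 g/mol = 0.046628 mol
Divide by the smallest (0.018651 mol): C 1.000, H 2.500
Multiplying each by 2 gives whole numbers: C 2.00, H 5.00
Empirical formula: C2H5
Empirical-formula mass = 29.06 g/mol; 58 ÷ 29.06 ≈ 2, so the molecular formula is C4H10.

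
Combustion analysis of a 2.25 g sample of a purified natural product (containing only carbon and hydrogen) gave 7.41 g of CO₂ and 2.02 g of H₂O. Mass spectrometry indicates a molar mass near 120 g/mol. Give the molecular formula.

C9H12

mol C = 7.41 g CO₂ ÷ 44.009 g/mol = 0.1684 mol
mol H = 2 × 2.02 g H₂O ÷ 18.015 g/mol = 0.2243 mol
Divide by the smallest (0.1684 mol): C 1.000, H 1.332
Multiplying each by 3 gives whole numbers: C 3.00, H 4.00
Empirical formula: C3H4
Empirical-formula mass = 40.06 g/mol; 120 ÷ 40.06 ≈ 3, so the molecular formula is C9H12.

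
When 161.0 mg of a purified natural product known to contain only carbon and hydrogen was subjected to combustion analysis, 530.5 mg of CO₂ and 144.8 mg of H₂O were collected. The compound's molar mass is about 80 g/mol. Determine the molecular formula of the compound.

mol C = 0.5305 g CO₂ ÷ 44.009 g/mol = 0.012054 mol
mol H = 2 × 0.1448 g H₂O ÷ 18.015 g/mol = 0.016075 mol
Divide by the smallest (0.012054 mol): C 1.000, H 1.334
Multiplying each by 3 gives whole numbers: C 3.00, H 4.00
Empirical formula: C3H4
Empirical-formula mass = 40.06 g/mol; 80 ÷ 40.06 ≈ 2, so the molecular formula is C6H8.

C6H8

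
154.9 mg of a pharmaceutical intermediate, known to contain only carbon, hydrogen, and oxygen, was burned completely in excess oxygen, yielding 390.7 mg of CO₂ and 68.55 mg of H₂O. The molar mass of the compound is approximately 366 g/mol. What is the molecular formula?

C21H18O6

mol C = 0.3907 g CO₂ ÷ 44.009 g/mol = 0.0088777 mol
mol H = 2 × 0.06855 g H₂O ÷ 18.015 g/mol = 0.0076103 mol
mass O = 0.1549 − (0.10663 + 0.0076712) = 0.040598 g → mol O = 0.040598 ÷ 15.999 = 0.0025376 mol
Divide by the smallest (0.0025376 mol): C 3.499, H 2.999, O 1.000
Multiplying each by 2 gives whole numbers: C 7.00, H 6.00, O 2.00
Empirical formula: C7H6O2
Empirical-formula mass = 122.12 g/mol; 366 ÷ 122.12 ≈ 3, so the molecular formula is C21H18O6.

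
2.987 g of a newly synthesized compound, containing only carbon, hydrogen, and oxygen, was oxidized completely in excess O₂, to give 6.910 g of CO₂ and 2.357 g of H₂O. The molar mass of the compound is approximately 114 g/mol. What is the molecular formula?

C6H10O2

mol C = 6.910 g CO₂ ÷ 44.009 g/mol = 0.15701 mol
mol H = 2 × 2.357 g H₂O ÷ 18.015 g/mol = 0.26167 mol
mass O = 2.987 − (1.8859 + 0.26376) = 0.83735 g → mol O = 0.83735 ÷ 15.999 = 0.052338 mol
Divide by the smallest (0.052338 mol): C 3.000, H 5.000, O 1.000
Empirical formula: C3H5O
Empirical-formula mass = 57.07 g/mol; 114 ÷ 57.07 ≈ 2, so the molecular formula is C6H10O2.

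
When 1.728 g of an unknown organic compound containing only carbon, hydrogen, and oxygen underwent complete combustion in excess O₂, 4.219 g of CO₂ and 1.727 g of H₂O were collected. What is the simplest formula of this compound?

mol C = 4.219 g CO₂ ÷ 44.009 g/mol = 0.095867 mol
mol H = 2 × 1.727 g H₂O ÷ 18.015 g/mol = 0.19173 mol
mass O = 1.728 − (1.1515 + 0.19326) = 0.38328 g → mol O = 0.38328 ÷ 15.999 = 0.023957 mol
Divide by the smallest (0.023957 mol): C 4.002, H 8.003, O 1.000

C4H8O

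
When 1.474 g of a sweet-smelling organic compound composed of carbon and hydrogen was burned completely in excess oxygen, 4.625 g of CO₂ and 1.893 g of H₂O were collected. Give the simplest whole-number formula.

mol C = 4.625 g CO₂ ÷ 44.009 g/mol = 0.10509 mol
mol H = 2 × 1.893 g H₂O ÷ 18.015 g/mol = 0.21016 mol
Divide by the smallest (0.10509 mol): C 1.000, H 2.000

CH2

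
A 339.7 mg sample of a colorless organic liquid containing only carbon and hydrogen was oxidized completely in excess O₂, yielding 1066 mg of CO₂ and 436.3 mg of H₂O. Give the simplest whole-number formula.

mol C = 1.066 g CO₂ ÷ 44.009 g/mol = 0.024222 mol
mol H = 2 × 0.4363 g H₂O ÷ 18.015 g/mol = 0.048437 mol
Divide by the smallest (0.024222 mol): C 1.000, H 2.000

CH2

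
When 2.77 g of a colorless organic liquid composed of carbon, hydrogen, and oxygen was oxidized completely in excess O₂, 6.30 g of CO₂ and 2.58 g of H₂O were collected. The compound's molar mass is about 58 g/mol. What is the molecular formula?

mol C = 6.30 g CO₂ ÷ 44.009 g/mol = 0.1432 mol
mol H = 2 × 2.58 g H₂O ÷ 18.015 g/mol = 0.2864 mol
mass O = 2.77 − (1.719 + 0.2887) = 0.7619 g → mol O = 0.7619 ÷ 15.999 = 0.04762 mol
Divide by the smallest (0.04762 mol): C 3.006, H 6.015, O 1.000
Empirical formula: C3H6O
Empirical-formula mass = 58.08 g/mol; 58 ÷ 58.08 ≈ 1, so the molecular formula is C3H6O.

C3H6O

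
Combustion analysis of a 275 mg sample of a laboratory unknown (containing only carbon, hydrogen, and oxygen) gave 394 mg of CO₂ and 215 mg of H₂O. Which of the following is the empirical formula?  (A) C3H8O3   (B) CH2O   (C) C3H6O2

(A) C3H8O3

mol C = 0.394 g CO₂ ÷ 44.009 g/mol = 0.008953 mol
mol H = 2 × 0.215 g H₂O ÷ 18.015 g/mol = 0.02387 mol
mass O = 0.275 − (0.1075 + 0.02406) = 0.1434 g → mol O = 0.1434 ÷ 15.999 = 0.008964 mol
Divide by the smallest (0.008953 mol): C 1.000, H 2.666, O 1.001
Multiplying each by 3 gives whole numbers: C 3.00, H 8.00, O 3.00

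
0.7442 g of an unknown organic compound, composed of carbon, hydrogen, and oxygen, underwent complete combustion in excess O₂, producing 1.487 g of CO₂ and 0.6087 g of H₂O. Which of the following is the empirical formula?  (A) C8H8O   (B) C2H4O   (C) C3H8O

(B) C2H4O

mol C = 1.487 g CO₂ ÷ 44.009 g/mol = 0.033789 mol
mol H = 2 × 0.6087 g H₂O ÷ 18.015 g/mol = 0.067577 mol
mass O = 0.7442 − (0.40583 + 0.068118) = 0.27025 g → mol O = 0.27025 ÷ 15.999 = 0.016892 mol
Divide by the smallest (0.016892 mol): C 2.000, H 4.001, O 1.000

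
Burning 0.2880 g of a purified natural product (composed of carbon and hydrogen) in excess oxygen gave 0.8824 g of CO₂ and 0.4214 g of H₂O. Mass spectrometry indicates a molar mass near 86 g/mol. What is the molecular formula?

mol C = 0.8824 g CO₂ ÷ 44.009 g/mol = 0.020050 mol
mol H = 2 × 0.4214 g H₂O ÷ 18.015 g/mol = 0.046783 mol
Divide by the smallest (0.020050 mol): C 1.000, H 2.333
Multiplying each by 3 gives whole numbers: C 3.00, H 7.00
Empirical formula: C3H7
Empirical-formula mass = 43.09 g/mol; 86 ÷ 43.09 ≈ 2, so the molecular formula is C6H14.

C6H14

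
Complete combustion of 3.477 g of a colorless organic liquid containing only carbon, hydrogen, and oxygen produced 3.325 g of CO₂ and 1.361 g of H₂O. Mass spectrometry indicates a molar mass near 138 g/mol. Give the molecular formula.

C3H6O6

mol C = 3.325 g CO₂ ÷ 44.009 g/mol = 0.075553 mol
mol H = 2 × 1.361 g H₂O ÷ 18.015 g/mol = 0.15110 mol
mass O = 3.477 − (0.90746 + 0.15231) = 2.4172 g → mol O = 2.4172 ÷ 15.999 = 0.15109 mol
Divide by the smallest (0.075553 mol): C 1.000, H 2.000, O 2.000
Empirical formula: CH2O2
Empirical-formula mass = 46.02 g/mol; 138 ÷ 46.02 ≈ 3, so the molecular formula is C3H6O6.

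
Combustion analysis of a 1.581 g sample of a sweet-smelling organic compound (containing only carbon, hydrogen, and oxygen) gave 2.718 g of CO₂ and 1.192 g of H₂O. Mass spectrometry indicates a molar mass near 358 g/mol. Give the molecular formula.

C14H30O10

mol C = 2.718 g CO₂ ÷ 44.009 g/mol = 0.061760 mol
mol H = 2 × 1.192 g H₂O ÷ 18.015 g/mol = 0.13233 mol
mass O = 1.581 − (0.74180 + 0.13339) = 0.70581 g → mol O = 0.70581 ÷ 15.999 = 0.044116 mol
Divide by the smallest (0.044116 mol): C 1.400, H 3.000, O 1.000
Multiplying each by 5 gives whole numbers: C 7.00, H 15.00, O 5.00
Empirical formula: C7H15O5
Empirical-formula mass = 179.19 g/mol; 358 ÷ 179.19 ≈ 2, so the molecular formula is C14H30O10.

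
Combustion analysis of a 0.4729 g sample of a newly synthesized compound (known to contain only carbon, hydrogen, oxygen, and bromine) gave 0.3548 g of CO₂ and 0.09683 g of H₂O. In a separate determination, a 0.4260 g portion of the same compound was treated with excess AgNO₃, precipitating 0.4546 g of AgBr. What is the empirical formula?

C6H8Br2O7

mol C = 0.3548 g CO₂ ÷ 44.009 g/mol = 0.0080620 mol
mol H = 2 × 0.09683 g H₂O ÷ 18.015 g/mol = 0.010750 mol
From the AgBr data: mol Br per gram of compound = (0.4546 ÷ 187.772) ÷ 0.4260 = 0.0056831 mol/g, so in the 0.4729 g combustion sample mol Br = 0.0026876 mol
mass O = 0.4729 − (0.096833 + 0.010836 + 0.21475) = 0.15048 g → mol O = 0.15048 ÷ 15.999 = 0.0094059 mol
Divide by the smallest (0.0026876 mol): C 3.000, H 4.000, Br 1.000, O 3.500
Multiplying each by 2 gives whole numbers: C 6.00, H 8.00, Br 2.00, O 7.00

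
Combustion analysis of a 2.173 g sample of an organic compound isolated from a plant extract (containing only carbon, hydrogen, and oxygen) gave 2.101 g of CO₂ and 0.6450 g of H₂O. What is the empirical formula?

C2H3O4

mol C = 2.101 g CO₂ ÷ 44.009 g/mol = 0.047740 mol
mol H = 2 × 0.6450 g H₂O ÷ 18.015 g/mol = 0.071607 mol
mass O = 2.173 − (0.57341 + 0.072180) = 1.5274 g → mol O = 1.5274 ÷ 15.999 = 0.095469 mol
Divide by the smallest (0.047740 mol): C 1.000, H 1.500, O 2.000
Multiplying each by 2 gives whole numbers: C 2.00, H 3.00, O 4.00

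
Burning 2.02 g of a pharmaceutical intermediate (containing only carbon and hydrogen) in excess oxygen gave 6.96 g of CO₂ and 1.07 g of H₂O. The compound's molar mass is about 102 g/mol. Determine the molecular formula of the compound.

C8H6

mol C = 6.96 g CO₂ ÷ 44.009 g/mol = 0.1581 mol
mol H = 2 × 1.07 g H₂O ÷ 18.015 g/mol = 0.1188 mol
Divide by the smallest (0.1188 mol): C 1.331, H 1.000
Multiplying each by 3 gives whole numbers: C 3.99, H 3.00
Empirical formula: C4H3
Empirical-formula mass = 51.07 g/mol; 102 ÷ 51.07 ≈ 2, so the molecular formula is C8H6.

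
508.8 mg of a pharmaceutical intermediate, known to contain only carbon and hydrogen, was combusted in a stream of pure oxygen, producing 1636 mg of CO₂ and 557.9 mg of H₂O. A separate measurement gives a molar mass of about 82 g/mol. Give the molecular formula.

mol C = 1.636 g CO₂ ÷ 44.009 g/mol = 0.037174 mol
mol H = 2 × 0.5579 g H₂O ÷ 18.015 g/mol = 0.061937 mol
Divide by the smallest (0.037174 mol): C 1.000, H 1.666
Multiplying each by 3 gives whole numbers: C 3.00, H 5.00
Empirical formula: C3H5
Empirical-formula mass = 41.07 g/mol; 82 ÷ 41.07 ≈ 2, so the molecular formula is C6H10.

C6H10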